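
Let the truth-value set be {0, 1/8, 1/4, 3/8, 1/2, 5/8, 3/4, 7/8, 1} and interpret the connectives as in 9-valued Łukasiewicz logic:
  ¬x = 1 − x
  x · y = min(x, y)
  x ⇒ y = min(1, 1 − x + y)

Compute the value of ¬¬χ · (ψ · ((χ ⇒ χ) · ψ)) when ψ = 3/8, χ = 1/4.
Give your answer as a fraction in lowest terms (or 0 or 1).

¬χ = ¬1/4 = 3/4
¬¬χ = ¬3/4 = 1/4
χ ⇒ χ = 1/4 ⇒ 1/4 = 1
(χ ⇒ χ) · ψ = 1 · 3/8 = 3/8
ψ · ((χ ⇒ χ) · ψ) = 3/8 · 3/8 = 3/8
¬¬χ · (ψ · ((χ ⇒ χ) · ψ)) = 1/4 · 3/8 = 1/4

1/4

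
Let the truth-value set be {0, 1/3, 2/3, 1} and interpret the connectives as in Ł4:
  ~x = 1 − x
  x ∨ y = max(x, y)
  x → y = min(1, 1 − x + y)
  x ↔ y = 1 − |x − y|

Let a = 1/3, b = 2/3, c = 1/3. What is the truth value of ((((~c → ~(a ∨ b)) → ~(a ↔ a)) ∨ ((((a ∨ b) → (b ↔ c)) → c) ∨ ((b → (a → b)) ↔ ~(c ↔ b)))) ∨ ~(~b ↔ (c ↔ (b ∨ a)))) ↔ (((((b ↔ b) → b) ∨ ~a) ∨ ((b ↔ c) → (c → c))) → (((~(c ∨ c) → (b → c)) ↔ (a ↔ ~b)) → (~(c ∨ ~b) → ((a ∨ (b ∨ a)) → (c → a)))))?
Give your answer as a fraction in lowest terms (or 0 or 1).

1/3

~c = ~1/3 = 2/3
a ∨ b = 1/3 ∨ 2/3 = 2/3
~(a ∨ b) = ~2/3 = 1/3
~c → ~(a ∨ b) = 2/3 → 1/3 = 2/3
a ↔ a = 1/3 ↔ 1/3 = 1
~(a ↔ a) = ~1 = 0
(~c → ~(a ∨ b)) → ~(a ↔ a) = 2/3 → 0 = 1/3
a ∨ b = 1/3 ∨ 2/3 = 2/3
b ↔ c = 2/3 ↔ 1/3 = 2/3
(a ∨ b) → (b ↔ c) = 2/3 → 2/3 = 1
((a ∨ b) → (b ↔ c)) → c = 1 → 1/3 = 1/3
a → b = 1/3 → 2/3 = 1
b → (a → b) = 2/3 → 1 = 1
c ↔ b = 1/3 ↔ 2/3 = 2/3
~(c ↔ b) = ~2/3 = 1/3
(b → (a → b)) ↔ ~(c ↔ b) = 1 ↔ 1/3 = 1/3
(((a ∨ b) → (b ↔ c)) → c) ∨ ((b → (a → b)) ↔ ~(c ↔ b)) = 1/3 ∨ 1/3 = 1/3
((~c → ~(a ∨ b)) → ~(a ↔ a)) ∨ ((((a ∨ b) → (b ↔ c)) → c) ∨ ((b → (a → b)) ↔ ~(c ↔ b))) = 1/3 ∨ 1/3 = 1/3
~b = ~2/3 = 1/3
b ∨ a = 2/3 ∨ 1/3 = 2/3
c ↔ (b ∨ a) = 1/3 ↔ 2/3 = 2/3
~b ↔ (c ↔ (b ∨ a)) = 1/3 ↔ 2/3 = 2/3
~(~b ↔ (c ↔ (b ∨ a))) = ~2/3 = 1/3
(((~c → ~(a ∨ b)) → ~(a ↔ a)) ∨ ((((a ∨ b) → (b ↔ c)) → c) ∨ ((b → (a → b)) ↔ ~(c ↔ b)))) ∨ ~(~b ↔ (c ↔ (b ∨ a))) = 1/3 ∨ 1/3 = 1/3
b ↔ b = 2/3 ↔ 2/3 = 1
(b ↔ b) → b = 1 → 2/3 = 2/3
~a = ~1/3 = 2/3
((b ↔ b) → b) ∨ ~a = 2/3 ∨ 2/3 = 2/3
b ↔ c = 2/3 ↔ 1/3 = 2/3
c → c = 1/3 → 1/3 = 1
(b ↔ c) → (c → c) = 2/3 → 1 = 1
(((b ↔ b) → b) ∨ ~a) ∨ ((b ↔ c) → (c → c)) = 2/3 ∨ 1 = 1
c ∨ c = 1/3 ∨ 1/3 = 1/3
~(c ∨ c) = ~1/3 = 2/3
b → c = 2/3 → 1/3 = 2/3
~(c ∨ c) → (b → c) = 2/3 → 2/3 = 1
~b = ~2/3 = 1/3
a ↔ ~b = 1/3 ↔ 1/3 = 1
(~(c ∨ c) → (b → c)) ↔ (a ↔ ~b) = 1 ↔ 1 = 1
~b = ~2/3 = 1/3
c ∨ ~b = 1/3 ∨ 1/3 = 1/3
~(c ∨ ~b) = ~1/3 = 2/3
b ∨ a = 2/3 ∨ 1/3 = 2/3
a ∨ (b ∨ a) = 1/3 ∨ 2/3 = 2/3
c → a = 1/3 → 1/3 = 1
(a ∨ (b ∨ a)) → (c → a) = 2/3 → 1 = 1
~(c ∨ ~b) → ((a ∨ (b ∨ a)) → (c → a)) = 2/3 → 1 = 1
((~(c ∨ c) → (b → c)) ↔ (a ↔ ~b)) → (~(c ∨ ~b) → ((a ∨ (b ∨ a)) → (c → a))) = 1 → 1 = 1
((((b ↔ b) → b) ∨ ~a) ∨ ((b ↔ c) → (c → c))) → (((~(c ∨ c) → (b → c)) ↔ (a ↔ ~b)) → (~(c ∨ ~b) → ((a ∨ (b ∨ a)) → (c → a)))) = 1 → 1 = 1
((((~c → ~(a ∨ b)) → ~(a ↔ a)) ∨ ((((a ∨ b) → (b ↔ c)) → c) ∨ ((b → (a → b)) ↔ ~(c ↔ b)))) ∨ ~(~b ↔ (c ↔ (b ∨ a)))) ↔ (((((b ↔ b) → b) ∨ ~a) ∨ ((b ↔ c) → (c → c))) → (((~(c ∨ c) → (b → c)) ↔ (a ↔ ~b)) → (~(c ∨ ~b) → ((a ∨ (b ∨ a)) → (c → a))))) = 1/3 ↔ 1 = 1/3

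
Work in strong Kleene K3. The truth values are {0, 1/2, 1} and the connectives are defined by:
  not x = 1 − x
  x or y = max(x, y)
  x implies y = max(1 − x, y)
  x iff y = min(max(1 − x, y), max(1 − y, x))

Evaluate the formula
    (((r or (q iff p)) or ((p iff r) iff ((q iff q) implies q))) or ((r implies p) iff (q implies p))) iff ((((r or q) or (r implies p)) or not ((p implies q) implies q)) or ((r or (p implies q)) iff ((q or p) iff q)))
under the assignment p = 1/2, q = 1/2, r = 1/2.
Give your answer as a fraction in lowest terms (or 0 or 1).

1/2

q iff p = 1/2 iff 1/2 = 1/2
r or (q iff p) = 1/2 or 1/2 = 1/2
p iff r = 1/2 iff 1/2 = 1/2
q iff q = 1/2 iff 1/2 = 1/2
(q iff q) implies q = 1/2 implies 1/2 = 1/2
(p iff r) iff ((q iff q) implies q) = 1/2 iff 1/2 = 1/2
(r or (q iff p)) or ((p iff r) iff ((q iff q) implies q)) = 1/2 or 1/2 = 1/2
r implies p = 1/2 implies 1/2 = 1/2
q implies p = 1/2 implies 1/2 = 1/2
(r implies p) iff (q implies p) = 1/2 iff 1/2 = 1/2
((r or (q iff p)) or ((p iff r) iff ((q iff q) implies q))) or ((r implies p) iff (q implies p)) = 1/2 or 1/2 = 1/2
r or q = 1/2 or 1/2 = 1/2
r implies p = 1/2 implies 1/2 = 1/2
(r or q) or (r implies p) = 1/2 or 1/2 = 1/2
p implies q = 1/2 implies 1/2 = 1/2
(p implies q) implies q = 1/2 implies 1/2 = 1/2
not ((p implies q) implies q) = not 1/2 = 1/2
((r or q) or (r implies p)) or not ((p implies q) implies q) = 1/2 or 1/2 = 1/2
p implies q = 1/2 implies 1/2 = 1/2
r or (p implies q) = 1/2 or 1/2 = 1/2
q or p = 1/2 or 1/2 = 1/2
(q or p) iff q = 1/2 iff 1/2 = 1/2
(r or (p implies q)) iff ((q or p) iff q) = 1/2 iff 1/2 = 1/2
(((r or q) or (r implies p)) or not ((p implies q) implies q)) or ((r or (p implies q)) iff ((q or p) iff q)) = 1/2 or 1/2 = 1/2
(((r or (q iff p)) or ((p iff r) iff ((q iff q) implies q))) or ((r implies p) iff (q implies p))) iff ((((r or q) or (r implies p)) or not ((p implies q) implies q)) or ((r or (p implies q)) iff ((q or p) iff q))) = 1/2 iff 1/2 = 1/2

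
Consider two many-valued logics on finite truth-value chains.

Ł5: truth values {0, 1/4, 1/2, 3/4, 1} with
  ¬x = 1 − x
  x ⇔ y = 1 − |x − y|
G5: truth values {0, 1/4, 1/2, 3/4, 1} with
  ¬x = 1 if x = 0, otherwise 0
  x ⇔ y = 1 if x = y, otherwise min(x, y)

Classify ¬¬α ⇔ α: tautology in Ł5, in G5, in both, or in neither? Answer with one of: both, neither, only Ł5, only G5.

only Ł5

In Ł5: every assignment gives 1 — tautology.
In G5: at α = 1/4 the value is 1/4 — not a tautology.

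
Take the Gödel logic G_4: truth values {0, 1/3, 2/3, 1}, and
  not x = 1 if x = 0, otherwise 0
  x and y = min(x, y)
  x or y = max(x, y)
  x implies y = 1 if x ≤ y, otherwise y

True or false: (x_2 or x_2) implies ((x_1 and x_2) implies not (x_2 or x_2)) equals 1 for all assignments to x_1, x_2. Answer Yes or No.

Counterexample: take x_1 = 1/3, x_2 = 1/3.
x_2 or x_2 = 1/3 or 1/3 = 1/3
x_1 and x_2 = 1/3 and 1/3 = 1/3
x_2 or x_2 = 1/3 or 1/3 = 1/3
not (x_2 or x_2) = not 1/3 = 0
(x_1 and x_2) implies not (x_2 or x_2) = 1/3 implies 0 = 0
(x_2 or x_2) implies ((x_1 and x_2) implies not (x_2 or x_2)) = 1/3 implies 0 = 0
This gives 0 ≠ 1.

No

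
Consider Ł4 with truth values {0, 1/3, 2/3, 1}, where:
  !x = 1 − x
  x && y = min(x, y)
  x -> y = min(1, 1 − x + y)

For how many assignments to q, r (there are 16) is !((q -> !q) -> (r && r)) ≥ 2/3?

5

q = 0, r = 0 ↦ 1  ≥
q = 0, r = 1/3 ↦ 2/3  ≥
q = 0, r = 2/3 ↦ 1/3  <
q = 0, r = 1 ↦ 0  <
q = 1/3, r = 0 ↦ 1  ≥
q = 1/3, r = 1/3 ↦ 2/3  ≥
q = 1/3, r = 2/3 ↦ 1/3  <
q = 1/3, r = 1 ↦ 0  <
q = 2/3, r = 0 ↦ 2/3  ≥
q = 2/3, r = 1/3 ↦ 1/3  <
q = 2/3, r = 2/3 ↦ 0  <
q = 2/3, r = 1 ↦ 0  <
q = 1, r = 0 ↦ 0  <
q = 1, r = 1/3 ↦ 0  <
q = 1, r = 2/3 ↦ 0  <
q = 1, r = 1 ↦ 0  <
So 5 of the 16 assignments meet the threshold.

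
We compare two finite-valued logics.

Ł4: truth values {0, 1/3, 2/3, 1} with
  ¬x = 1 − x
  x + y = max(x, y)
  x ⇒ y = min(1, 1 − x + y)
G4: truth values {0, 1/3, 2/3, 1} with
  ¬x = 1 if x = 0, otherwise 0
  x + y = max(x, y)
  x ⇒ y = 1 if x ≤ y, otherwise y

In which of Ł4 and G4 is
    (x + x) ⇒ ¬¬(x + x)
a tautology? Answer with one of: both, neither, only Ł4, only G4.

both

In Ł4: every assignment gives 1 — tautology.
In G4: every assignment gives 1 — tautology.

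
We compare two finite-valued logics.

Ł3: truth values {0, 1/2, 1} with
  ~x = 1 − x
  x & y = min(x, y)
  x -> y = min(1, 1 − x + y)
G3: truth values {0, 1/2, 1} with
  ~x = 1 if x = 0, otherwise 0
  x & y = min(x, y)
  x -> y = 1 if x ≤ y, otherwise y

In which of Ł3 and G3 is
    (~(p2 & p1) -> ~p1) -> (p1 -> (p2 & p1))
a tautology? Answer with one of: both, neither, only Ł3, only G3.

only Ł3

In Ł3: every assignment gives 1 — tautology.
In G3: at p1 = 1, p2 = 1/2 the value is 1/2 — not a tautology.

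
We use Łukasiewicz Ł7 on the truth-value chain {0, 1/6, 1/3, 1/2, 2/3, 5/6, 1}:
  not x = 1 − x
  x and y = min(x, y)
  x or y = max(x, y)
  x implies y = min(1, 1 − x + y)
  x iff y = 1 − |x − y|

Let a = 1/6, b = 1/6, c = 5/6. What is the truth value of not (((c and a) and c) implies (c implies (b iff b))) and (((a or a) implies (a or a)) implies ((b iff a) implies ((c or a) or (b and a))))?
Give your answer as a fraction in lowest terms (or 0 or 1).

c and a = 5/6 and 1/6 = 1/6
(c and a) and c = 1/6 and 5/6 = 1/6
b iff b = 1/6 iff 1/6 = 1
c implies (b iff b) = 5/6 implies 1 = 1
((c and a) and c) implies (c implies (b iff b)) = 1/6 implies 1 = 1
not (((c and a) and c) implies (c implies (b iff b))) = not 1 = 0
a or a = 1/6 or 1/6 = 1/6
a or a = 1/6 or 1/6 = 1/6
(a or a) implies (a or a) = 1/6 implies 1/6 = 1
b iff a = 1/6 iff 1/6 = 1
c or a = 5/6 or 1/6 = 5/6
b and a = 1/6 and 1/6 = 1/6
(c or a) or (b and a) = 5/6 or 1/6 = 5/6
(b iff a) implies ((c or a) or (b and a)) = 1 implies 5/6 = 5/6
((a or a) implies (a or a)) implies ((b iff a) implies ((c or a) or (b and a))) = 1 implies 5/6 = 5/6
not (((c and a) and c) implies (c implies (b iff b))) and (((a or a) implies (a or a)) implies ((b iff a) implies ((c or a) or (b and a)))) = 0 and 5/6 = 0

0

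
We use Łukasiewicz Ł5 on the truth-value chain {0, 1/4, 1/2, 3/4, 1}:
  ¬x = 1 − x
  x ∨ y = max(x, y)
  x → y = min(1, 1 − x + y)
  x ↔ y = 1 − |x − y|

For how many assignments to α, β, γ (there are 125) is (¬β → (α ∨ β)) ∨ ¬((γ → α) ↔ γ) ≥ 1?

99

value 1: 99 assignments (counts)
value 3/4: 13 assignments
value 1/2: 10 assignments
value 1/4: 2 assignments
value 0: 1 assignment
So 99 of the 125 assignments meet the threshold.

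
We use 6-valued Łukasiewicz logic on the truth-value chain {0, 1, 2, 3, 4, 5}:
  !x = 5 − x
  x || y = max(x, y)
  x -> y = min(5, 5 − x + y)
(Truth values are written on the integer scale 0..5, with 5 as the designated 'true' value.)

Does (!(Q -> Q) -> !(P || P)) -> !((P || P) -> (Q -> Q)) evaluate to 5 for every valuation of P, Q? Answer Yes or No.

Counterexample: take P = 0, Q = 0.
Q -> Q = 0 -> 0 = 5
!(Q -> Q) = !5 = 0
P || P = 0 || 0 = 0
!(P || P) = !0 = 5
!(Q -> Q) -> !(P || P) = 0 -> 5 = 5
(P || P) -> (Q -> Q) = 0 -> 5 = 5
!((P || P) -> (Q -> Q)) = !5 = 0
(!(Q -> Q) -> !(P || P)) -> !((P || P) -> (Q -> Q)) = 5 -> 0 = 0
This gives 0 ≠ 5.

No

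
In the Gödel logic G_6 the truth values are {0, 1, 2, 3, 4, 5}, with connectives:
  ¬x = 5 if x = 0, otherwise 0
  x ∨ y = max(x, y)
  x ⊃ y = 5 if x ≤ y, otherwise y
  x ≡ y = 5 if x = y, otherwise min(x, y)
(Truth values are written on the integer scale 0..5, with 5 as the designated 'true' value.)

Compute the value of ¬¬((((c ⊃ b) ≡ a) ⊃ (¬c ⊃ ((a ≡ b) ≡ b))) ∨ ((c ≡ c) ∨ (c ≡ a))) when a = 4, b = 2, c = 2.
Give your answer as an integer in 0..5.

5

c ⊃ b = 2 ⊃ 2 = 5
(c ⊃ b) ≡ a = 5 ≡ 4 = 4
¬c = ¬2 = 0
a ≡ b = 4 ≡ 2 = 2
(a ≡ b) ≡ b = 2 ≡ 2 = 5
¬c ⊃ ((a ≡ b) ≡ b) = 0 ⊃ 5 = 5
((c ⊃ b) ≡ a) ⊃ (¬c ⊃ ((a ≡ b) ≡ b)) = 4 ⊃ 5 = 5
c ≡ c = 2 ≡ 2 = 5
c ≡ a = 2 ≡ 4 = 2
(c ≡ c) ∨ (c ≡ a) = 5 ∨ 2 = 5
(((c ⊃ b) ≡ a) ⊃ (¬c ⊃ ((a ≡ b) ≡ b))) ∨ ((c ≡ c) ∨ (c ≡ a)) = 5 ∨ 5 = 5
¬((((c ⊃ b) ≡ a) ⊃ (¬c ⊃ ((a ≡ b) ≡ b))) ∨ ((c ≡ c) ∨ (c ≡ a))) = ¬5 = 0
¬¬((((c ⊃ b) ≡ a) ⊃ (¬c ⊃ ((a ≡ b) ≡ b))) ∨ ((c ≡ c) ∨ (c ≡ a))) = ¬0 = 5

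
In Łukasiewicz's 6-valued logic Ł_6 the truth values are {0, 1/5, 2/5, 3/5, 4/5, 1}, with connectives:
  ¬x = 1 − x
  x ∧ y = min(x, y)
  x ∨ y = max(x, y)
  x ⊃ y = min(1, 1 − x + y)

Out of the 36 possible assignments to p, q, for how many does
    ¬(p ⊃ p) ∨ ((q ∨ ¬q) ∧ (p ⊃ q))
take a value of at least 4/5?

value 1: 7 assignments (counts)
value 4/5: 10 assignments (counts)
value 3/5: 13 assignments
value 2/5: 3 assignments
value 1/5: 2 assignments
value 0: 1 assignment
So 17 of the 36 assignments meet the threshold.

17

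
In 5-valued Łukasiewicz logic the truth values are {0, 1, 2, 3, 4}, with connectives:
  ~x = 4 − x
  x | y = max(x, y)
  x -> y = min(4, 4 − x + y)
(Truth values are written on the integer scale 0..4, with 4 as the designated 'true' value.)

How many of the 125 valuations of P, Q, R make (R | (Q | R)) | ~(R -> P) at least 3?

80

value 4: 45 assignments (counts)
value 3: 35 assignments (counts)
value 2: 25 assignments
value 1: 15 assignments
value 0: 5 assignments
So 80 of the 125 assignments meet the threshold.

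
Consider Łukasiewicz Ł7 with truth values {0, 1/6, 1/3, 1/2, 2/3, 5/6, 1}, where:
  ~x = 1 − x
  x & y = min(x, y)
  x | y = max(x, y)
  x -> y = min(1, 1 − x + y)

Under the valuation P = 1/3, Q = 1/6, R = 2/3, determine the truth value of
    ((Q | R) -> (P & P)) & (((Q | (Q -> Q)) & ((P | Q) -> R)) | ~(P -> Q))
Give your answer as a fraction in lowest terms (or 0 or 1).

2/3

Q | R = 1/6 | 2/3 = 2/3
P & P = 1/3 & 1/3 = 1/3
(Q | R) -> (P & P) = 2/3 -> 1/3 = 2/3
Q -> Q = 1/6 -> 1/6 = 1
Q | (Q -> Q) = 1/6 | 1 = 1
P | Q = 1/3 | 1/6 = 1/3
(P | Q) -> R = 1/3 -> 2/3 = 1
(Q | (Q -> Q)) & ((P | Q) -> R) = 1 & 1 = 1
P -> Q = 1/3 -> 1/6 = 5/6
~(P -> Q) = ~5/6 = 1/6
((Q | (Q -> Q)) & ((P | Q) -> R)) | ~(P -> Q) = 1 | 1/6 = 1
((Q | R) -> (P & P)) & (((Q | (Q -> Q)) & ((P | Q) -> R)) | ~(P -> Q)) = 2/3 & 1 = 2/3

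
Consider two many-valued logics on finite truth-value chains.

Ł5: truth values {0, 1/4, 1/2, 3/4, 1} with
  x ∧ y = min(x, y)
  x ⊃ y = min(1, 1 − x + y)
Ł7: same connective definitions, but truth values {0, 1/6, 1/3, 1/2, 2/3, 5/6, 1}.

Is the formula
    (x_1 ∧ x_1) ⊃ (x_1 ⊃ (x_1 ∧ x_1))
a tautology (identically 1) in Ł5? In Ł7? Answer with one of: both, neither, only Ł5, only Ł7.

In Ł5: every assignment gives 1 — tautology.
In Ł7: every assignment gives 1 — tautology.

both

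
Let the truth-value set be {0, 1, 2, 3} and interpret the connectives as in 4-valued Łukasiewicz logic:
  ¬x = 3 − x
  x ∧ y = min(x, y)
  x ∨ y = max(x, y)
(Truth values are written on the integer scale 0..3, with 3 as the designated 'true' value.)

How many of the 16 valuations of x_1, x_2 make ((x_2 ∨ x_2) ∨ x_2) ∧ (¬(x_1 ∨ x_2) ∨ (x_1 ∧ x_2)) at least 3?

x_1 = 0, x_2 = 0 ↦ 0  <
x_1 = 0, x_2 = 1 ↦ 1  <
x_1 = 0, x_2 = 2 ↦ 1  <
x_1 = 0, x_2 = 3 ↦ 0  <
x_1 = 1, x_2 = 0 ↦ 0  <
x_1 = 1, x_2 = 1 ↦ 1  <
x_1 = 1, x_2 = 2 ↦ 1  <
x_1 = 1, x_2 = 3 ↦ 1  <
x_1 = 2, x_2 = 0 ↦ 0  <
x_1 = 2, x_2 = 1 ↦ 1  <
x_1 = 2, x_2 = 2 ↦ 2  <
x_1 = 2, x_2 = 3 ↦ 2  <
x_1 = 3, x_2 = 0 ↦ 0  <
x_1 = 3, x_2 = 1 ↦ 1  <
x_1 = 3, x_2 = 2 ↦ 2  <
x_1 = 3, x_2 = 3 ↦ 3  ≥
So 1 of the 16 assignments meets the threshold.

1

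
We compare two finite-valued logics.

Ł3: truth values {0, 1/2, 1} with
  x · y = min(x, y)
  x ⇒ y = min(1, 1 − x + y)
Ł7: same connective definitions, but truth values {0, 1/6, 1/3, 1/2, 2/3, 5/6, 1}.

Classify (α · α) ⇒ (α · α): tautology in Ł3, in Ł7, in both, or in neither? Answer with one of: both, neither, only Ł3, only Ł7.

In Ł3: every assignment gives 1 — tautology.
In Ł7: every assignment gives 1 — tautology.

both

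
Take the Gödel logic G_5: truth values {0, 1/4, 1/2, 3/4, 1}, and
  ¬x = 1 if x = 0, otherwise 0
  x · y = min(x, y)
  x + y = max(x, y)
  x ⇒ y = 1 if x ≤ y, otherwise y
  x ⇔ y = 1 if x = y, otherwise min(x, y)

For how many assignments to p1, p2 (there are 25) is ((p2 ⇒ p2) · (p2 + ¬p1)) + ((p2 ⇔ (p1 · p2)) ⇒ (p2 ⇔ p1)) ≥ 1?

value 1: 15 assignments (counts)
value 3/4: 1 assignment
value 1/2: 2 assignments
value 1/4: 3 assignments
value 0: 4 assignments
So 15 of the 25 assignments meet the threshold.

15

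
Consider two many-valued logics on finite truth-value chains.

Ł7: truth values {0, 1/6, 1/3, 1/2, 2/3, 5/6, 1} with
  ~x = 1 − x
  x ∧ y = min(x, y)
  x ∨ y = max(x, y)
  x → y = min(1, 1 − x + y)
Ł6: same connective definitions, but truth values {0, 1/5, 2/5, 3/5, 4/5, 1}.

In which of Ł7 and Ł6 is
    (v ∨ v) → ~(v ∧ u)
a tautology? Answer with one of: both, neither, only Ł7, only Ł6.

In Ł7: at u = 1/6, v = 1 the value is 5/6 — not a tautology.
In Ł6: at u = 1/5, v = 1 the value is 4/5 — not a tautology.

neither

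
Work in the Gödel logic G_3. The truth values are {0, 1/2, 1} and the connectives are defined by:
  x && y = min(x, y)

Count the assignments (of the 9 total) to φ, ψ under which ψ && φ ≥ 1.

1

φ = 0, ψ = 0 ↦ 0  <
φ = 0, ψ = 1/2 ↦ 0  <
φ = 0, ψ = 1 ↦ 0  <
φ = 1/2, ψ = 0 ↦ 0  <
φ = 1/2, ψ = 1/2 ↦ 1/2  <
φ = 1/2, ψ = 1 ↦ 1/2  <
φ = 1, ψ = 0 ↦ 0  <
φ = 1, ψ = 1/2 ↦ 1/2  <
φ = 1, ψ = 1 ↦ 1  ≥
So 1 of the 9 assignments meets the threshold.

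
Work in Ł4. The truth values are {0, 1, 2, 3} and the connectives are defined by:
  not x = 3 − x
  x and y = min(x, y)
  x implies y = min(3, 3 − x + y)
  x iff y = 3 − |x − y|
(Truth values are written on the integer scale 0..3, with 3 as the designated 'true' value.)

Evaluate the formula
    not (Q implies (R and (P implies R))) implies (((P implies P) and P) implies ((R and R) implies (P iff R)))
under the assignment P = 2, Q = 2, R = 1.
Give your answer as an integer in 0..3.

P implies R = 2 implies 1 = 2
R and (P implies R) = 1 and 2 = 1
Q implies (R and (P implies R)) = 2 implies 1 = 2
not (Q implies (R and (P implies R))) = not 2 = 1
P implies P = 2 implies 2 = 3
(P implies P) and P = 3 and 2 = 2
R and R = 1 and 1 = 1
P iff R = 2 iff 1 = 2
(R and R) implies (P iff R) = 1 implies 2 = 3
((P implies P) and P) implies ((R and R) implies (P iff R)) = 2 implies 3 = 3
not (Q implies (R and (P implies R))) implies (((P implies P) and P) implies ((R and R) implies (P iff R))) = 1 implies 3 = 3

3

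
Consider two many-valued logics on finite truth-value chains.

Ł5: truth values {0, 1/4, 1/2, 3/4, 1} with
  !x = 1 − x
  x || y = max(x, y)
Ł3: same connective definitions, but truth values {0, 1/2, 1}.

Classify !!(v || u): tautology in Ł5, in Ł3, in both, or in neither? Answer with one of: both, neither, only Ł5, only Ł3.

In Ł5: at u = 0, v = 0 the value is 0 — not a tautology.
In Ł3: at u = 0, v = 0 the value is 0 — not a tautology.

neither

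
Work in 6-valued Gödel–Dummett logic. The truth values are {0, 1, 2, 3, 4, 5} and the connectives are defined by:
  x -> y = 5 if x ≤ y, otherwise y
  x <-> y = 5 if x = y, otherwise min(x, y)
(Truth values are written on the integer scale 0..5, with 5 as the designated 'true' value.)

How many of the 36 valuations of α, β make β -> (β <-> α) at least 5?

value 5: 21 assignments (counts)
value 4: 1 assignment
value 3: 2 assignments
value 2: 3 assignments
value 1: 4 assignments
value 0: 5 assignments
So 21 of the 36 assignments meet the threshold.

21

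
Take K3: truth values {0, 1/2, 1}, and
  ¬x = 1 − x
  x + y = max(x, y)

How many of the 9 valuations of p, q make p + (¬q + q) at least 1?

7

p = 0, q = 0 ↦ 1  ≥
p = 0, q = 1/2 ↦ 1/2  <
p = 0, q = 1 ↦ 1  ≥
p = 1/2, q = 0 ↦ 1  ≥
p = 1/2, q = 1/2 ↦ 1/2  <
p = 1/2, q = 1 ↦ 1  ≥
p = 1, q = 0 ↦ 1  ≥
p = 1, q = 1/2 ↦ 1  ≥
p = 1, q = 1 ↦ 1  ≥
So 7 of the 9 assignments meet the threshold.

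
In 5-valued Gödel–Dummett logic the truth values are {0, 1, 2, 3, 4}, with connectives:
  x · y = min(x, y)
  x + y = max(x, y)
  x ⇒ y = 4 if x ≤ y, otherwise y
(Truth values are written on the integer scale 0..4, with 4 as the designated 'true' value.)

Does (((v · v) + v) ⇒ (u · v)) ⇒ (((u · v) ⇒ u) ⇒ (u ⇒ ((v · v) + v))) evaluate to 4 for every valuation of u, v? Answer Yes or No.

No

Counterexample: take u = 1, v = 0.
v · v = 0 · 0 = 0
(v · v) + v = 0 + 0 = 0
u · v = 1 · 0 = 0
((v · v) + v) ⇒ (u · v) = 0 ⇒ 0 = 4
u · v = 1 · 0 = 0
(u · v) ⇒ u = 0 ⇒ 1 = 4
v · v = 0 · 0 = 0
(v · v) + v = 0 + 0 = 0
u ⇒ ((v · v) + v) = 1 ⇒ 0 = 0
((u · v) ⇒ u) ⇒ (u ⇒ ((v · v) + v)) = 4 ⇒ 0 = 0
(((v · v) + v) ⇒ (u · v)) ⇒ (((u · v) ⇒ u) ⇒ (u ⇒ ((v · v) + v))) = 4 ⇒ 0 = 0
This gives 0 ≠ 4.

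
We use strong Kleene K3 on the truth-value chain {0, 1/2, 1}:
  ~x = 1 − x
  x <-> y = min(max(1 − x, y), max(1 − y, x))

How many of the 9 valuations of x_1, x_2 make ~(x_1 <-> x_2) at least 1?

2

x_1 = 0, x_2 = 0 ↦ 0  <
x_1 = 0, x_2 = 1/2 ↦ 1/2  <
x_1 = 0, x_2 = 1 ↦ 1  ≥
x_1 = 1/2, x_2 = 0 ↦ 1/2  <
x_1 = 1/2, x_2 = 1/2 ↦ 1/2  <
x_1 = 1/2, x_2 = 1 ↦ 1/2  <
x_1 = 1, x_2 = 0 ↦ 1  ≥
x_1 = 1, x_2 = 1/2 ↦ 1/2  <
x_1 = 1, x_2 = 1 ↦ 0  <
So 2 of the 9 assignments meet the threshold.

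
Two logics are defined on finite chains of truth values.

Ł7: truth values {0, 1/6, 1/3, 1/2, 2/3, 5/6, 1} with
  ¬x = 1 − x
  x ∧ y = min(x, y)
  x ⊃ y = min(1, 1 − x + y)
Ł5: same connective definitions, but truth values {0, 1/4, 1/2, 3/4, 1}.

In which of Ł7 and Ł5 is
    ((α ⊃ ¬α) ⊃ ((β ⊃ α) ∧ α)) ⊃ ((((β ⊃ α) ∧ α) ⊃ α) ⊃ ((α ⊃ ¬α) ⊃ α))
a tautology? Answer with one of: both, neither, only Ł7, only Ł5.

both

In Ł7: every assignment gives 1 — tautology.
In Ł5: every assignment gives 1 — tautology.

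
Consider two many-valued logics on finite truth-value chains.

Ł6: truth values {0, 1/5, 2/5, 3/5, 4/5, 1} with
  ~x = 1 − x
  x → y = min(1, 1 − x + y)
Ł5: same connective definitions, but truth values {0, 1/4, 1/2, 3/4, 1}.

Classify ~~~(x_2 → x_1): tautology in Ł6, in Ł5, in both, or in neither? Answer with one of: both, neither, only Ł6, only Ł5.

neither

In Ł6: at x_1 = 0, x_2 = 0 the value is 0 — not a tautology.
In Ł5: at x_1 = 0, x_2 = 0 the value is 0 — not a tautology.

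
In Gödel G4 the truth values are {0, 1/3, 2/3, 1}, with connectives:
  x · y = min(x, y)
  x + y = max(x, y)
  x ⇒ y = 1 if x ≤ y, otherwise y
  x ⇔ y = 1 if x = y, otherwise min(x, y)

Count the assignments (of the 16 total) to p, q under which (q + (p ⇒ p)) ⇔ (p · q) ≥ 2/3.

4

p = 0, q = 0 ↦ 0  <
p = 0, q = 1/3 ↦ 0  <
p = 0, q = 2/3 ↦ 0  <
p = 0, q = 1 ↦ 0  <
p = 1/3, q = 0 ↦ 0  <
p = 1/3, q = 1/3 ↦ 1/3  <
p = 1/3, q = 2/3 ↦ 1/3  <
p = 1/3, q = 1 ↦ 1/3  <
p = 2/3, q = 0 ↦ 0  <
p = 2/3, q = 1/3 ↦ 1/3  <
p = 2/3, q = 2/3 ↦ 2/3  ≥
p = 2/3, q = 1 ↦ 2/3  ≥
p = 1, q = 0 ↦ 0  <
p = 1, q = 1/3 ↦ 1/3  <
p = 1, q = 2/3 ↦ 2/3  ≥
p = 1, q = 1 ↦ 1  ≥
So 4 of the 16 assignments meet the threshold.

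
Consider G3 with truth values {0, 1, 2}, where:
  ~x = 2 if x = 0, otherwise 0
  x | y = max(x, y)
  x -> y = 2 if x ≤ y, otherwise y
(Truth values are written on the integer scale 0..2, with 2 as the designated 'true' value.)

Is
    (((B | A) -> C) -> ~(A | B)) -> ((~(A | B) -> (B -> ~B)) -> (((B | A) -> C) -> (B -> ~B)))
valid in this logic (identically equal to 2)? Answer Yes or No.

At A = 1, B = 0, C = 2, for instance:
B | A = 0 | 1 = 1
(B | A) -> C = 1 -> 2 = 2
A | B = 1 | 0 = 1
~(A | B) = ~1 = 0
((B | A) -> C) -> ~(A | B) = 2 -> 0 = 0
~B = ~0 = 2
B -> ~B = 0 -> 2 = 2
~(A | B) -> (B -> ~B) = 0 -> 2 = 2
((B | A) -> C) -> (B -> ~B) = 2 -> 2 = 2
(~(A | B) -> (B -> ~B)) -> (((B | A) -> C) -> (B -> ~B)) = 2 -> 2 = 2
(((B | A) -> C) -> ~(A | B)) -> ((~(A | B) -> (B -> ~B)) -> (((B | A) -> C) -> (B -> ~B))) = 0 -> 2 = 2
and checking the remaining 26 assignments likewise gives ≥ 2 in every case.

Yes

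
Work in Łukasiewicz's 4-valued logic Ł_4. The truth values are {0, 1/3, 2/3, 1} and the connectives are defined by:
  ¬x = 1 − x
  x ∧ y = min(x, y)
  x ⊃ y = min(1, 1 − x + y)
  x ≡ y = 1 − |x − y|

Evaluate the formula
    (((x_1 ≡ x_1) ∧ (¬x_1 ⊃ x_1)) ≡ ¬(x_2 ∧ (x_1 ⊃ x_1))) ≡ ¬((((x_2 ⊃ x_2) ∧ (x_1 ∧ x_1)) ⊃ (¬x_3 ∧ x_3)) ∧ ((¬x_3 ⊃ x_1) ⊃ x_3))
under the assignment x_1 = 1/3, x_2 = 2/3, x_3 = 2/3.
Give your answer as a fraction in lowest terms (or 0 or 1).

2/3

x_1 ≡ x_1 = 1/3 ≡ 1/3 = 1
¬x_1 = ¬1/3 = 2/3
¬x_1 ⊃ x_1 = 2/3 ⊃ 1/3 = 2/3
(x_1 ≡ x_1) ∧ (¬x_1 ⊃ x_1) = 1 ∧ 2/3 = 2/3
x_1 ⊃ x_1 = 1/3 ⊃ 1/3 = 1
x_2 ∧ (x_1 ⊃ x_1) = 2/3 ∧ 1 = 2/3
¬(x_2 ∧ (x_1 ⊃ x_1)) = ¬2/3 = 1/3
((x_1 ≡ x_1) ∧ (¬x_1 ⊃ x_1)) ≡ ¬(x_2 ∧ (x_1 ⊃ x_1)) = 2/3 ≡ 1/3 = 2/3
x_2 ⊃ x_2 = 2/3 ⊃ 2/3 = 1
x_1 ∧ x_1 = 1/3 ∧ 1/3 = 1/3
(x_2 ⊃ x_2) ∧ (x_1 ∧ x_1) = 1 ∧ 1/3 = 1/3
¬x_3 = ¬2/3 = 1/3
¬x_3 ∧ x_3 = 1/3 ∧ 2/3 = 1/3
((x_2 ⊃ x_2) ∧ (x_1 ∧ x_1)) ⊃ (¬x_3 ∧ x_3) = 1/3 ⊃ 1/3 = 1
¬x_3 = ¬2/3 = 1/3
¬x_3 ⊃ x_1 = 1/3 ⊃ 1/3 = 1
(¬x_3 ⊃ x_1) ⊃ x_3 = 1 ⊃ 2/3 = 2/3
(((x_2 ⊃ x_2) ∧ (x_1 ∧ x_1)) ⊃ (¬x_3 ∧ x_3)) ∧ ((¬x_3 ⊃ x_1) ⊃ x_3) = 1 ∧ 2/3 = 2/3
¬((((x_2 ⊃ x_2) ∧ (x_1 ∧ x_1)) ⊃ (¬x_3 ∧ x_3)) ∧ ((¬x_3 ⊃ x_1) ⊃ x_3)) = ¬2/3 = 1/3
(((x_1 ≡ x_1) ∧ (¬x_1 ⊃ x_1)) ≡ ¬(x_2 ∧ (x_1 ⊃ x_1))) ≡ ¬((((x_2 ⊃ x_2) ∧ (x_1 ∧ x_1)) ⊃ (¬x_3 ∧ x_3)) ∧ ((¬x_3 ⊃ x_1) ⊃ x_3)) = 2/3 ≡ 1/3 = 2/3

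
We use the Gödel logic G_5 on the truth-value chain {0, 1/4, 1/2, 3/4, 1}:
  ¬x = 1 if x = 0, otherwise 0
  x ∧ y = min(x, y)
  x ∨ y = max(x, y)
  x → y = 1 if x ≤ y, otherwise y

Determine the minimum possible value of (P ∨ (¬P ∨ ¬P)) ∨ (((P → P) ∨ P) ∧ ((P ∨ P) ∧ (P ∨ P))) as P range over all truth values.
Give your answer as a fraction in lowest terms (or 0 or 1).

1/4

Take P = 1/4:
¬P = ¬1/4 = 0
¬P = ¬1/4 = 0
¬P ∨ ¬P = 0 ∨ 0 = 0
P ∨ (¬P ∨ ¬P) = 1/4 ∨ 0 = 1/4
P → P = 1/4 → 1/4 = 1
(P → P) ∨ P = 1 ∨ 1/4 = 1
P ∨ P = 1/4 ∨ 1/4 = 1/4
P ∨ P = 1/4 ∨ 1/4 = 1/4
(P ∨ P) ∧ (P ∨ P) = 1/4 ∧ 1/4 = 1/4
((P → P) ∨ P) ∧ ((P ∨ P) ∧ (P ∨ P)) = 1 ∧ 1/4 = 1/4
(P ∨ (¬P ∨ ¬P)) ∨ (((P → P) ∨ P) ∧ ((P ∨ P) ∧ (P ∨ P))) = 1/4 ∨ 1/4 = 1/4
No assignment yields a value below 1/4, so this is the minimum.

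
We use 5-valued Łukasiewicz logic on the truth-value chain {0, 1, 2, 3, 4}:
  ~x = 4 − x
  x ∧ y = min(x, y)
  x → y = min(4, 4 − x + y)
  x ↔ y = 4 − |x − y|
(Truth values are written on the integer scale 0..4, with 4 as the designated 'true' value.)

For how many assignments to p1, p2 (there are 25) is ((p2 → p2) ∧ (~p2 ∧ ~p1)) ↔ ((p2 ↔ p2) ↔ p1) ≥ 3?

value 4: 5 assignments (counts)
value 3: 4 assignments (counts)
value 2: 8 assignments
value 1: 2 assignments
value 0: 6 assignments
So 9 of the 25 assignments meet the threshold.

9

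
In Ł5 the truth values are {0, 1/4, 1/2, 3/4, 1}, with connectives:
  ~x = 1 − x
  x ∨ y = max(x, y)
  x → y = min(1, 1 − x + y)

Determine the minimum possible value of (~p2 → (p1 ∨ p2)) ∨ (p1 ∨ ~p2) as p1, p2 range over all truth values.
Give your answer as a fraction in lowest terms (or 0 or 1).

3/4

Take p1 = 0, p2 = 1/4:
~p2 = ~1/4 = 3/4
p1 ∨ p2 = 0 ∨ 1/4 = 1/4
~p2 → (p1 ∨ p2) = 3/4 → 1/4 = 1/2
~p2 = ~1/4 = 3/4
p1 ∨ ~p2 = 0 ∨ 3/4 = 3/4
(~p2 → (p1 ∨ p2)) ∨ (p1 ∨ ~p2) = 1/2 ∨ 3/4 = 3/4
No assignment yields a value below 3/4, so this is the minimum.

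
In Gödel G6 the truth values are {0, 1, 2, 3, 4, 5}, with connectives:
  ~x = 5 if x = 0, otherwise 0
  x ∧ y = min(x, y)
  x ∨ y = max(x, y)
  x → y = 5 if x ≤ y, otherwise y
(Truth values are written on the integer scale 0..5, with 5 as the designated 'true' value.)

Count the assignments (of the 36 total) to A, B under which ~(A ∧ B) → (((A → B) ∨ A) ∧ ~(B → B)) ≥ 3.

25

value 5: 25 assignments (counts)
value 0: 11 assignments
So 25 of the 36 assignments meet the threshold.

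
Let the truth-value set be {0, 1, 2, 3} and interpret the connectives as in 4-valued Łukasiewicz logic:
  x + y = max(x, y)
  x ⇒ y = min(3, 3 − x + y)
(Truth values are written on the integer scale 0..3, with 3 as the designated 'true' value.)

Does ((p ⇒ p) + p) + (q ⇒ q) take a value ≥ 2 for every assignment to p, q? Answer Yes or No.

Yes

p = 0, q = 0 ↦ 3
p = 0, q = 1 ↦ 3
p = 0, q = 2 ↦ 3
p = 0, q = 3 ↦ 3
p = 1, q = 0 ↦ 3
p = 1, q = 1 ↦ 3
p = 1, q = 2 ↦ 3
p = 1, q = 3 ↦ 3
p = 2, q = 0 ↦ 3
p = 2, q = 1 ↦ 3
p = 2, q = 2 ↦ 3
p = 2, q = 3 ↦ 3
p = 3, q = 0 ↦ 3
p = 3, q = 1 ↦ 3
p = 3, q = 2 ↦ 3
p = 3, q = 3 ↦ 3
Every assignment gives a value ≥ 2.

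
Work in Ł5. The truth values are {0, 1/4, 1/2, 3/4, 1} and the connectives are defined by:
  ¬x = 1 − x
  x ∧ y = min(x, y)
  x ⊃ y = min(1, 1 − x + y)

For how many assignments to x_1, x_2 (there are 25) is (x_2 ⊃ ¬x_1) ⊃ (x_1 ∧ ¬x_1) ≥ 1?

value 1: 3 assignments (counts)
value 3/4: 3 assignments
value 1/2: 6 assignments
value 1/4: 7 assignments
value 0: 6 assignments
So 3 of the 25 assignments meet the threshold.

3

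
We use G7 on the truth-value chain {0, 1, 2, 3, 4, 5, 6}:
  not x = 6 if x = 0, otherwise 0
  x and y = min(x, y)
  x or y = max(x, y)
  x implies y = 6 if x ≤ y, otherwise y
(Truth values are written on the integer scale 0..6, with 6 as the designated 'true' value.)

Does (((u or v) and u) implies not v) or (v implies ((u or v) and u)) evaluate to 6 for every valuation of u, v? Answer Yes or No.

Counterexample: take u = 1, v = 2.
u or v = 1 or 2 = 2
(u or v) and u = 2 and 1 = 1
not v = not 2 = 0
((u or v) and u) implies not v = 1 implies 0 = 0
u or v = 1 or 2 = 2
(u or v) and u = 2 and 1 = 1
v implies ((u or v) and u) = 2 implies 1 = 1
(((u or v) and u) implies not v) or (v implies ((u or v) and u)) = 0 or 1 = 1
This gives 1 ≠ 6.

No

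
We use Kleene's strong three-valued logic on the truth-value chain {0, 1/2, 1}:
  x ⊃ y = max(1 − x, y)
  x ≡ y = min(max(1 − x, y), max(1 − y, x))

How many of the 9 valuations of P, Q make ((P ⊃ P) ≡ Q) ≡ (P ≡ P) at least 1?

P = 0, Q = 0 ↦ 0  <
P = 0, Q = 1/2 ↦ 1/2  <
P = 0, Q = 1 ↦ 1  ≥
P = 1/2, Q = 0 ↦ 1/2  <
P = 1/2, Q = 1/2 ↦ 1/2  <
P = 1/2, Q = 1 ↦ 1/2  <
P = 1, Q = 0 ↦ 0  <
P = 1, Q = 1/2 ↦ 1/2  <
P = 1, Q = 1 ↦ 1  ≥
So 2 of the 9 assignments meet the threshold.

2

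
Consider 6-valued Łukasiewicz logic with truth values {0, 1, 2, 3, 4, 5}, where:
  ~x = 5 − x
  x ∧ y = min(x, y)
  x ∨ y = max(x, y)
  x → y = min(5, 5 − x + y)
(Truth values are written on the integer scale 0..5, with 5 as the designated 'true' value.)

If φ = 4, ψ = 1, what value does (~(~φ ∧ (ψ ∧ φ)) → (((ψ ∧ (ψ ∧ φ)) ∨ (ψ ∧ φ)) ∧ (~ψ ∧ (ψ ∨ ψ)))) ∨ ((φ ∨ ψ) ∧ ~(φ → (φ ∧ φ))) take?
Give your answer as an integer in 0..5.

2

~φ = ~4 = 1
ψ ∧ φ = 1 ∧ 4 = 1
~φ ∧ (ψ ∧ φ) = 1 ∧ 1 = 1
~(~φ ∧ (ψ ∧ φ)) = ~1 = 4
ψ ∧ φ = 1 ∧ 4 = 1
ψ ∧ (ψ ∧ φ) = 1 ∧ 1 = 1
ψ ∧ φ = 1 ∧ 4 = 1
(ψ ∧ (ψ ∧ φ)) ∨ (ψ ∧ φ) = 1 ∨ 1 = 1
~ψ = ~1 = 4
ψ ∨ ψ = 1 ∨ 1 = 1
~ψ ∧ (ψ ∨ ψ) = 4 ∧ 1 = 1
((ψ ∧ (ψ ∧ φ)) ∨ (ψ ∧ φ)) ∧ (~ψ ∧ (ψ ∨ ψ)) = 1 ∧ 1 = 1
~(~φ ∧ (ψ ∧ φ)) → (((ψ ∧ (ψ ∧ φ)) ∨ (ψ ∧ φ)) ∧ (~ψ ∧ (ψ ∨ ψ))) = 4 → 1 = 2
φ ∨ ψ = 4 ∨ 1 = 4
φ ∧ φ = 4 ∧ 4 = 4
φ → (φ ∧ φ) = 4 → 4 = 5
~(φ → (φ ∧ φ)) = ~5 = 0
(φ ∨ ψ) ∧ ~(φ → (φ ∧ φ)) = 4 ∧ 0 = 0
(~(~φ ∧ (ψ ∧ φ)) → (((ψ ∧ (ψ ∧ φ)) ∨ (ψ ∧ φ)) ∧ (~ψ ∧ (ψ ∨ ψ)))) ∨ ((φ ∨ ψ) ∧ ~(φ → (φ ∧ φ))) = 2 ∨ 0 = 2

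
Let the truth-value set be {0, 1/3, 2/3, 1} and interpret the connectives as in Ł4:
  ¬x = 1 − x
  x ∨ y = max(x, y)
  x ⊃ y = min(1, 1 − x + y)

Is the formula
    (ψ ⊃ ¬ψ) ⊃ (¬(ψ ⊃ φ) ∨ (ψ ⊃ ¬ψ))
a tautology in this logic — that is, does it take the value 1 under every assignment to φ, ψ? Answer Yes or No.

φ = 0, ψ = 0 ↦ 1
φ = 0, ψ = 1/3 ↦ 1
φ = 0, ψ = 2/3 ↦ 1
φ = 0, ψ = 1 ↦ 1
φ = 1/3, ψ = 0 ↦ 1
φ = 1/3, ψ = 1/3 ↦ 1
φ = 1/3, ψ = 2/3 ↦ 1
φ = 1/3, ψ = 1 ↦ 1
φ = 2/3, ψ = 0 ↦ 1
φ = 2/3, ψ = 1/3 ↦ 1
φ = 2/3, ψ = 2/3 ↦ 1
φ = 2/3, ψ = 1 ↦ 1
φ = 1, ψ = 0 ↦ 1
φ = 1, ψ = 1/3 ↦ 1
φ = 1, ψ = 2/3 ↦ 1
φ = 1, ψ = 1 ↦ 1
Every assignment gives a value ≥ 1.

Yes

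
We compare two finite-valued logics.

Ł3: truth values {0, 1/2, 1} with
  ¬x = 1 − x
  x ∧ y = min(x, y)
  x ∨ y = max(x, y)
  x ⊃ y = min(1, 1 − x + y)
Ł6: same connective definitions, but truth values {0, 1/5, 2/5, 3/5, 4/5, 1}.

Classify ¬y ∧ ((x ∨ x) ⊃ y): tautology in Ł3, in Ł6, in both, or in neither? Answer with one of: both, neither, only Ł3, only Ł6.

neither

In Ł3: at x = 0, y = 1/2 the value is 1/2 — not a tautology.
In Ł6: at x = 0, y = 1/5 the value is 4/5 — not a tautology.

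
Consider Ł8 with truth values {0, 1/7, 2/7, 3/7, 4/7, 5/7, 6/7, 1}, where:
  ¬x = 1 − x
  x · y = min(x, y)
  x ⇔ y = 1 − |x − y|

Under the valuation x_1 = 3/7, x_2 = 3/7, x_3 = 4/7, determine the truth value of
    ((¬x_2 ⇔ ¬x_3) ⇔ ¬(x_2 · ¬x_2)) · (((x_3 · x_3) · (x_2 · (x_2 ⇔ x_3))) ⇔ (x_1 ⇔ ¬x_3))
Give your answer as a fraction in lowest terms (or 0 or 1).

3/7

¬x_2 = ¬3/7 = 4/7
¬x_3 = ¬4/7 = 3/7
¬x_2 ⇔ ¬x_3 = 4/7 ⇔ 3/7 = 6/7
¬x_2 = ¬3/7 = 4/7
x_2 · ¬x_2 = 3/7 · 4/7 = 3/7
¬(x_2 · ¬x_2) = ¬3/7 = 4/7
(¬x_2 ⇔ ¬x_3) ⇔ ¬(x_2 · ¬x_2) = 6/7 ⇔ 4/7 = 5/7
x_3 · x_3 = 4/7 · 4/7 = 4/7
x_2 ⇔ x_3 = 3/7 ⇔ 4/7 = 6/7
x_2 · (x_2 ⇔ x_3) = 3/7 · 6/7 = 3/7
(x_3 · x_3) · (x_2 · (x_2 ⇔ x_3)) = 4/7 · 3/7 = 3/7
¬x_3 = ¬4/7 = 3/7
x_1 ⇔ ¬x_3 = 3/7 ⇔ 3/7 = 1
((x_3 · x_3) · (x_2 · (x_2 ⇔ x_3))) ⇔ (x_1 ⇔ ¬x_3) = 3/7 ⇔ 1 = 3/7
((¬x_2 ⇔ ¬x_3) ⇔ ¬(x_2 · ¬x_2)) · (((x_3 · x_3) · (x_2 · (x_2 ⇔ x_3))) ⇔ (x_1 ⇔ ¬x_3)) = 5/7 · 3/7 = 3/7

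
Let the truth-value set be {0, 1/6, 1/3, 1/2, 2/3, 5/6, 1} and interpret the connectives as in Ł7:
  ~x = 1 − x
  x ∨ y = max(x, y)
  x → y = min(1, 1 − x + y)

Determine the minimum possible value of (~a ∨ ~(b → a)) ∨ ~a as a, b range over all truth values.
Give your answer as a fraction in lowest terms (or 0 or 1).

0

Take a = 1, b = 0:
~a = ~1 = 0
b → a = 0 → 1 = 1
~(b → a) = ~1 = 0
~a ∨ ~(b → a) = 0 ∨ 0 = 0
~a = ~1 = 0
(~a ∨ ~(b → a)) ∨ ~a = 0 ∨ 0 = 0
No assignment yields a value below 0, so this is the minimum.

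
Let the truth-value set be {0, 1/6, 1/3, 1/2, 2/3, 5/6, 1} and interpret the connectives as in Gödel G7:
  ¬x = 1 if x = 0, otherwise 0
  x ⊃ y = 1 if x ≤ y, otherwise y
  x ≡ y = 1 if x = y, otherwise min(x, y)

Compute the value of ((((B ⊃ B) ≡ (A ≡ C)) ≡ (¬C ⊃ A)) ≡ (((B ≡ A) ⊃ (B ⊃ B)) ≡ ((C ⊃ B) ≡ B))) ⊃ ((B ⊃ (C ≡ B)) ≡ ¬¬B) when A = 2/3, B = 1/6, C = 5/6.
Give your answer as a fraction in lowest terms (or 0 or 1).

1

B ⊃ B = 1/6 ⊃ 1/6 = 1
A ≡ C = 2/3 ≡ 5/6 = 2/3
(B ⊃ B) ≡ (A ≡ C) = 1 ≡ 2/3 = 2/3
¬C = ¬5/6 = 0
¬C ⊃ A = 0 ⊃ 2/3 = 1
((B ⊃ B) ≡ (A ≡ C)) ≡ (¬C ⊃ A) = 2/3 ≡ 1 = 2/3
B ≡ A = 1/6 ≡ 2/3 = 1/6
B ⊃ B = 1/6 ⊃ 1/6 = 1
(B ≡ A) ⊃ (B ⊃ B) = 1/6 ⊃ 1 = 1
C ⊃ B = 5/6 ⊃ 1/6 = 1/6
(C ⊃ B) ≡ B = 1/6 ≡ 1/6 = 1
((B ≡ A) ⊃ (B ⊃ B)) ≡ ((C ⊃ B) ≡ B) = 1 ≡ 1 = 1
(((B ⊃ B) ≡ (A ≡ C)) ≡ (¬C ⊃ A)) ≡ (((B ≡ A) ⊃ (B ⊃ B)) ≡ ((C ⊃ B) ≡ B)) = 2/3 ≡ 1 = 2/3
C ≡ B = 5/6 ≡ 1/6 = 1/6
B ⊃ (C ≡ B) = 1/6 ⊃ 1/6 = 1
¬B = ¬1/6 = 0
¬¬B = ¬0 = 1
(B ⊃ (C ≡ B)) ≡ ¬¬B = 1 ≡ 1 = 1
((((B ⊃ B) ≡ (A ≡ C)) ≡ (¬C ⊃ A)) ≡ (((B ≡ A) ⊃ (B ⊃ B)) ≡ ((C ⊃ B) ≡ B))) ⊃ ((B ⊃ (C ≡ B)) ≡ ¬¬B) = 2/3 ⊃ 1 = 1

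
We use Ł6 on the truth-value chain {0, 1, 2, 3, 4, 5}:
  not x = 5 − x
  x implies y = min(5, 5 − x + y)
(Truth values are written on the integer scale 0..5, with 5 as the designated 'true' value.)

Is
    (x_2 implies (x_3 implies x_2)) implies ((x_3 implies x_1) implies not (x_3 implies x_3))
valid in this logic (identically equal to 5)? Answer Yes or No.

Counterexample: take x_1 = 0, x_2 = 0, x_3 = 0.
x_3 implies x_2 = 0 implies 0 = 5
x_2 implies (x_3 implies x_2) = 0 implies 5 = 5
x_3 implies x_1 = 0 implies 0 = 5
x_3 implies x_3 = 0 implies 0 = 5
not (x_3 implies x_3) = not 5 = 0
(x_3 implies x_1) implies not (x_3 implies x_3) = 5 implies 0 = 0
(x_2 implies (x_3 implies x_2)) implies ((x_3 implies x_1) implies not (x_3 implies x_3)) = 5 implies 0 = 0
This gives 0 ≠ 5.

No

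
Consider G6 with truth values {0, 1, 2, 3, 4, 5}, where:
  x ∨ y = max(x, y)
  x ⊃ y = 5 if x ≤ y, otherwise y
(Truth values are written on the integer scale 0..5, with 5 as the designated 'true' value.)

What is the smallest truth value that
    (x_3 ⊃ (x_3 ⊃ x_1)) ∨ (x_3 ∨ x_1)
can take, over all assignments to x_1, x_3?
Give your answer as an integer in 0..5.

Take x_1 = 0, x_3 = 1:
x_3 ⊃ x_1 = 1 ⊃ 0 = 0
x_3 ⊃ (x_3 ⊃ x_1) = 1 ⊃ 0 = 0
x_3 ∨ x_1 = 1 ∨ 0 = 1
(x_3 ⊃ (x_3 ⊃ x_1)) ∨ (x_3 ∨ x_1) = 0 ∨ 1 = 1
No assignment yields a value below 1, so this is the minimum.

1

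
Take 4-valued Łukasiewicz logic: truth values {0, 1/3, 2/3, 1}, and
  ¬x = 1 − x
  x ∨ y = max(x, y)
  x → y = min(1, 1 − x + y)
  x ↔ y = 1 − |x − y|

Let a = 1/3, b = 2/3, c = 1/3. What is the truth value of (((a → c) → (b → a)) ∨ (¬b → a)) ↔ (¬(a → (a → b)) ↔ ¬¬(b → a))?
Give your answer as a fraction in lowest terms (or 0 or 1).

1/3

a → c = 1/3 → 1/3 = 1
b → a = 2/3 → 1/3 = 2/3
(a → c) → (b → a) = 1 → 2/3 = 2/3
¬b = ¬2/3 = 1/3
¬b → a = 1/3 → 1/3 = 1
((a → c) → (b → a)) ∨ (¬b → a) = 2/3 ∨ 1 = 1
a → b = 1/3 → 2/3 = 1
a → (a → b) = 1/3 → 1 = 1
¬(a → (a → b)) = ¬1 = 0
b → a = 2/3 → 1/3 = 2/3
¬(b → a) = ¬2/3 = 1/3
¬¬(b → a) = ¬1/3 = 2/3
¬(a → (a → b)) ↔ ¬¬(b → a) = 0 ↔ 2/3 = 1/3
(((a → c) → (b → a)) ∨ (¬b → a)) ↔ (¬(a → (a → b)) ↔ ¬¬(b → a)) = 1 ↔ 1/3 = 1/3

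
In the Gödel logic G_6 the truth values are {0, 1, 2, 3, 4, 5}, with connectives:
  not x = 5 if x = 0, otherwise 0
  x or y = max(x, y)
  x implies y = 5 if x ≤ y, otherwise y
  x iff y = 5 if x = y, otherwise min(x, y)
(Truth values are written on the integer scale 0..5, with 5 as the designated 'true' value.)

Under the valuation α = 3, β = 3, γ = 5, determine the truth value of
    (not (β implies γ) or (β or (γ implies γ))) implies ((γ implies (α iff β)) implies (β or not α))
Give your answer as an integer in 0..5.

β implies γ = 3 implies 5 = 5
not (β implies γ) = not 5 = 0
γ implies γ = 5 implies 5 = 5
β or (γ implies γ) = 3 or 5 = 5
not (β implies γ) or (β or (γ implies γ)) = 0 or 5 = 5
α iff β = 3 iff 3 = 5
γ implies (α iff β) = 5 implies 5 = 5
not α = not 3 = 0
β or not α = 3 or 0 = 3
(γ implies (α iff β)) implies (β or not α) = 5 implies 3 = 3
(not (β implies γ) or (β or (γ implies γ))) implies ((γ implies (α iff β)) implies (β or not α)) = 5 implies 3 = 3

3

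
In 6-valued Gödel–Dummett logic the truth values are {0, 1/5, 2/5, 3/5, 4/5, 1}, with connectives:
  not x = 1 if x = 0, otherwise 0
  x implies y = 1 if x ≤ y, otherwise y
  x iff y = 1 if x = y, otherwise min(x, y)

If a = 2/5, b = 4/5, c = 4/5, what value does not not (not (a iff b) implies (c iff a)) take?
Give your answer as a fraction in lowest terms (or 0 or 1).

1

a iff b = 2/5 iff 4/5 = 2/5
not (a iff b) = not 2/5 = 0
c iff a = 4/5 iff 2/5 = 2/5
not (a iff b) implies (c iff a) = 0 implies 2/5 = 1
not (not (a iff b) implies (c iff a)) = not 1 = 0
not not (not (a iff b) implies (c iff a)) = not 0 = 1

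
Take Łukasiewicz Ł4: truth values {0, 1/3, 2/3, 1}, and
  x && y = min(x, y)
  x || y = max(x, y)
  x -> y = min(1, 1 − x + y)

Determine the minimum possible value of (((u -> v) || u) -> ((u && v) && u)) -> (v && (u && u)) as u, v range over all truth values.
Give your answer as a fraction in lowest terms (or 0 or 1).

Take u = 1/3, v = 0:
u -> v = 1/3 -> 0 = 2/3
(u -> v) || u = 2/3 || 1/3 = 2/3
u && v = 1/3 && 0 = 0
(u && v) && u = 0 && 1/3 = 0
((u -> v) || u) -> ((u && v) && u) = 2/3 -> 0 = 1/3
u && u = 1/3 && 1/3 = 1/3
v && (u && u) = 0 && 1/3 = 0
(((u -> v) || u) -> ((u && v) && u)) -> (v && (u && u)) = 1/3 -> 0 = 2/3
No assignment yields a value below 2/3, so this is the minimum.

2/3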